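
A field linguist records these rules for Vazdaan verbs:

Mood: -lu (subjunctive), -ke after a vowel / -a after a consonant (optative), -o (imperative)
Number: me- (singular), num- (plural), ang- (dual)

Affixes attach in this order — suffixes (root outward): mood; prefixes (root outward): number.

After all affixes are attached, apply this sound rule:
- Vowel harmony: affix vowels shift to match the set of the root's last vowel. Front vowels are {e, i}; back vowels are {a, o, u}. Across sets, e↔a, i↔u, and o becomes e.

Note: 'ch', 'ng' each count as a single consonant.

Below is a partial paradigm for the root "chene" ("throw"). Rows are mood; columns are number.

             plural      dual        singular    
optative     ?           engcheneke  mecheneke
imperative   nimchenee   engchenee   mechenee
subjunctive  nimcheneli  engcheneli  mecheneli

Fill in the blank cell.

Attach mood optative -ke (after vowel 'e') → cheneke.
Attach number plural num- → numcheneke.
Apply vowel harmony: numcheneke → nimcheneke.

nimcheneke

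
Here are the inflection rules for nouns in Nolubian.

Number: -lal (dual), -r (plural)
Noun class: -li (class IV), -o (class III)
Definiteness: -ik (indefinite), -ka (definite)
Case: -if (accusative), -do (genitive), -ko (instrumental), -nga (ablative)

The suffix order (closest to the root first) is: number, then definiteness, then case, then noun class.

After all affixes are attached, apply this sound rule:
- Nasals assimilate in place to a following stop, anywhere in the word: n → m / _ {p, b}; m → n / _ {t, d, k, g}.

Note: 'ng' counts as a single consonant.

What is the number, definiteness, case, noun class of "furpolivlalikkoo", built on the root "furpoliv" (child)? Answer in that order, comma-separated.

dual, indefinite, instrumental, class III

Segment: furpoliv-lal-ik-ko-o.
number: -lal → dual.
definiteness: -ik → indefinite.
case: -ko → instrumental.
noun class: -o → class III.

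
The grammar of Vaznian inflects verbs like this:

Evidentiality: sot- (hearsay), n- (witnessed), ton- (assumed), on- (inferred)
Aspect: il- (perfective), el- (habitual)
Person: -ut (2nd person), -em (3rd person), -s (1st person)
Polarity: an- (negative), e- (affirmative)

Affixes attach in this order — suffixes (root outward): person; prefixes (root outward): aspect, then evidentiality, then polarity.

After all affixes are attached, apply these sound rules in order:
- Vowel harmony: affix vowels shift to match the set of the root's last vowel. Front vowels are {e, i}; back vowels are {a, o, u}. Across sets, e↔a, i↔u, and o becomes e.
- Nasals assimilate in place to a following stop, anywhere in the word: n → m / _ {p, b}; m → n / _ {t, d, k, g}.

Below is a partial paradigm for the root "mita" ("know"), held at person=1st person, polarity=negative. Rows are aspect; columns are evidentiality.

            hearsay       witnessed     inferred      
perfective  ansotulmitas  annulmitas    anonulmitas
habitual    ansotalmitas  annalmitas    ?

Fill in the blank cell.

Attach aspect habitual el- → elmita.
Attach person 1st person -s → elmitas.
Attach evidentiality inferred on- → onelmitas.
Attach polarity negative an- → anonelmitas.
Apply vowel harmony: anonelmitas → anonalmitas.
Nasal assimilation: no change.

anonalmitas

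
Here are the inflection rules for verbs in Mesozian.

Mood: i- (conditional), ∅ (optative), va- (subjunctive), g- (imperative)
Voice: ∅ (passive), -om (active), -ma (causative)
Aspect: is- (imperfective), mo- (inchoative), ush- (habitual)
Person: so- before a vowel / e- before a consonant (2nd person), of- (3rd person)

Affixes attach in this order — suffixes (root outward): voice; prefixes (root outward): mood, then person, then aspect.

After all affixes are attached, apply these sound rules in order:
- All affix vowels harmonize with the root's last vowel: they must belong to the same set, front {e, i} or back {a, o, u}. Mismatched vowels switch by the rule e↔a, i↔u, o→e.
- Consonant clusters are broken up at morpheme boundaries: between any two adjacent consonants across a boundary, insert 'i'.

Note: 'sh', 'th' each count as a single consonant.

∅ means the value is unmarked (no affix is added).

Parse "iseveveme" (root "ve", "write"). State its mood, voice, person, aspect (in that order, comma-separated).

subjunctive, causative, 2nd person, imperfective

Segment: is-e-va-ve-ma.
mood: va- → subjunctive.
voice: -ma → causative.
person: so/e- → 2nd person.
aspect: is- → imperfective.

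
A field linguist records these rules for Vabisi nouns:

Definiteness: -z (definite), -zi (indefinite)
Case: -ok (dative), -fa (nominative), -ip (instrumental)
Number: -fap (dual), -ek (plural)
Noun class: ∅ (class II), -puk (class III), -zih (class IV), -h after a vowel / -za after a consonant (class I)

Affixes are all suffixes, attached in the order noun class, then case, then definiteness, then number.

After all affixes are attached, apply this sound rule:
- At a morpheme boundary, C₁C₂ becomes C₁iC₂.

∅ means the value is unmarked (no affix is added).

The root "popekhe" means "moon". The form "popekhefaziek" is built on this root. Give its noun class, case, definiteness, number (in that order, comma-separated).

Segment: popekhe-fa-zi-ek.
noun class: ∅ → class II.
case: -fa → nominative.
definiteness: -zi → indefinite.
number: -ek → plural.

class II, nominative, indefinite, plural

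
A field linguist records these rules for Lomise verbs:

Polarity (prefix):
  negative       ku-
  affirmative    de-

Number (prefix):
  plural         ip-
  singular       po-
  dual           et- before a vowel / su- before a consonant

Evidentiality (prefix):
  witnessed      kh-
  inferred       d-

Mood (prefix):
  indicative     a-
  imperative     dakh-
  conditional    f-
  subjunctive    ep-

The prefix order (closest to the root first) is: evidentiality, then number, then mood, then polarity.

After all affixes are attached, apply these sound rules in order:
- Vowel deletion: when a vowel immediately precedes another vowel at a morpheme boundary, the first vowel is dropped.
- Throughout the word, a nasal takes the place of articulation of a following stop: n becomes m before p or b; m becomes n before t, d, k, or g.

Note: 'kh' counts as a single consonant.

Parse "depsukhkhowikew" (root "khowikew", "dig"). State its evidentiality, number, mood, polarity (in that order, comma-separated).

witnessed, dual, subjunctive, affirmative

Segment: de-ep-su-kh-khowikew.
evidentiality: kh- → witnessed.
number: et/su- → dual.
mood: ep- → subjunctive.
polarity: de- → affirmative.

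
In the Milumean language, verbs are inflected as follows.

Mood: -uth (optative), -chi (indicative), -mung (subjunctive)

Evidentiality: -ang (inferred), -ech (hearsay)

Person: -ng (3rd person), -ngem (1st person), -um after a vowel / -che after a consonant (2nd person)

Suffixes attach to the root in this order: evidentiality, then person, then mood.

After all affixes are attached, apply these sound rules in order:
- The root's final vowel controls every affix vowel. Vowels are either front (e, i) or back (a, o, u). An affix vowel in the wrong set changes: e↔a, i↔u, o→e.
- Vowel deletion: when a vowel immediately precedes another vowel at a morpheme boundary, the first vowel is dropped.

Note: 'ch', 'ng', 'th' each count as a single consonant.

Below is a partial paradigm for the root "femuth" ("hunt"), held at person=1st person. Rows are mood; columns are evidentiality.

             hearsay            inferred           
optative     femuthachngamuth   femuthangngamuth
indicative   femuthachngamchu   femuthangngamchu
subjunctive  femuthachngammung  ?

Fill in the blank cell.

femuthangngammung

Attach evidentiality inferred -ang → femuthang.
Attach person 1st person -ngem → femuthangngem.
Attach mood subjunctive -mung → femuthangngemmung.
Apply vowel harmony: femuthangngemmung → femuthangngammung.
Vowel deletion: no change.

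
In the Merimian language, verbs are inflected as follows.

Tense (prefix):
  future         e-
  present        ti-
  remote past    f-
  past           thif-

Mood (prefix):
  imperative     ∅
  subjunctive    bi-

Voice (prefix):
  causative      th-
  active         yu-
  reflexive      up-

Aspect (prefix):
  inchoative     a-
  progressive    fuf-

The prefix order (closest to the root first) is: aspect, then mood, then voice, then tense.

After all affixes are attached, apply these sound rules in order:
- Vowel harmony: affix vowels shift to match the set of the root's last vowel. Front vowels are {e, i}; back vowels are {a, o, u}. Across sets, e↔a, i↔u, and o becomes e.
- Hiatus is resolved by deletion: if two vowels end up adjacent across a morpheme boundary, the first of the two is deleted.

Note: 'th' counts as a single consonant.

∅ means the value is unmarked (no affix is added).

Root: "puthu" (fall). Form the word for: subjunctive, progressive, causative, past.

Attach aspect progressive fuf- → fufputhu.
Attach mood subjunctive bi- → bifufputhu.
Attach voice causative th- → thbifufputhu.
Attach tense past thif- → thifthbifufputhu.
Apply vowel harmony: thifthbifufputhu → thufthbufufputhu.
Vowel deletion: no change.

thufthbufufputhu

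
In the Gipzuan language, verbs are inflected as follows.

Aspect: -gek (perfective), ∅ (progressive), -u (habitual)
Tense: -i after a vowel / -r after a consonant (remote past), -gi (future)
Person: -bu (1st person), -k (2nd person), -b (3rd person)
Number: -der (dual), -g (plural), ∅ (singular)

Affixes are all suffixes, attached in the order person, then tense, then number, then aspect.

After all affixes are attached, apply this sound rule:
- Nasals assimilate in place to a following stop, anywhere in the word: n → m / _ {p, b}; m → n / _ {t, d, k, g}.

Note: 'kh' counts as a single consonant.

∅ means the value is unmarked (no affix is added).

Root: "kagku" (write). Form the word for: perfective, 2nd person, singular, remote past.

Attach person 2nd person -k → kagkuk.
Attach tense remote past -r (after consonant 'k') → kagkukr.
number = singular: zero marking, form stays kagkukr.
Attach aspect perfective -gek → kagkukrgek.
Nasal assimilation: no change.

kagkukrgek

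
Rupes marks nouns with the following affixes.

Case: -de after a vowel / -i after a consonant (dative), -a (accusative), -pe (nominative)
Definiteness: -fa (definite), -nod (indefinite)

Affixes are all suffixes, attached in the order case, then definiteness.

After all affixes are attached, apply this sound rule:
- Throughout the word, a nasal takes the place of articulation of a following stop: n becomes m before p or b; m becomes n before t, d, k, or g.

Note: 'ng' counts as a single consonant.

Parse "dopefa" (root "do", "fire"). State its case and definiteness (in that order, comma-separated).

nominative, definite

Segment: do-pe-fa.
case: -pe → nominative.
definiteness: -fa → definite.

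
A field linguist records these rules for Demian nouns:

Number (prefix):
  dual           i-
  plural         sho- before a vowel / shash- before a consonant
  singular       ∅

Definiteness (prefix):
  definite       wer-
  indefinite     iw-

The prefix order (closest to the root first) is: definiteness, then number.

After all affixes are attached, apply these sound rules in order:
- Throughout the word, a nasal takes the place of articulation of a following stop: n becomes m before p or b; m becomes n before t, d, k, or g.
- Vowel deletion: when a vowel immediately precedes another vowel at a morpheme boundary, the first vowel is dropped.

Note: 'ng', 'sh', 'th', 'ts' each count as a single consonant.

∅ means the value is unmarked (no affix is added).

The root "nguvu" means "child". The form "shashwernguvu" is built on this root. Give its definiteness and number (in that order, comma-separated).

definite, plural

Segment: shash-wer-nguvu.
definiteness: wer- → definite.
number: sho/shash- → plural.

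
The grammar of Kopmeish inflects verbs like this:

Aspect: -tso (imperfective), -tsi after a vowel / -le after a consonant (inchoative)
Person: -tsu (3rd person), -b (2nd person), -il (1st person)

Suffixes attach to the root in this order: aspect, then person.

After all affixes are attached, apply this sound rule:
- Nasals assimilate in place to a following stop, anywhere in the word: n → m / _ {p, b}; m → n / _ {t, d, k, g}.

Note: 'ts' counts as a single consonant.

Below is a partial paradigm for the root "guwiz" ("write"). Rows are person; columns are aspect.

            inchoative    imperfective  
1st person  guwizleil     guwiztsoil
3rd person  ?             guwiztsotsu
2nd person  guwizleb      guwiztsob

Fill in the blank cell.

Attach aspect inchoative -le (after consonant 'z') → guwizle.
Attach person 3rd person -tsu → guwizletsu.
Nasal assimilation: no change.

guwizletsu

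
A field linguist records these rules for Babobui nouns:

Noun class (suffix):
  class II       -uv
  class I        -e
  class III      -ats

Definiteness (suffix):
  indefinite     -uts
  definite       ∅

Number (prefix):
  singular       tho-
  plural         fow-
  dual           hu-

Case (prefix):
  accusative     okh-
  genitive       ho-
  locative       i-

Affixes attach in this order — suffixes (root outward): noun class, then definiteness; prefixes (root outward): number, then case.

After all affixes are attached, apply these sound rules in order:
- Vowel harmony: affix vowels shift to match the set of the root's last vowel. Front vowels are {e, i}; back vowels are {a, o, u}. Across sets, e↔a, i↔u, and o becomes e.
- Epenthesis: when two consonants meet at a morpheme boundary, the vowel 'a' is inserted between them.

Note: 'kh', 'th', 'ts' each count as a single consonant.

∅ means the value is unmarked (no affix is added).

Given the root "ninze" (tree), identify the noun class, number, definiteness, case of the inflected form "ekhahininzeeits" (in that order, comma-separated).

class I, dual, indefinite, accusative

Segment: okh-hu-ninze-e-uts.
noun class: -e → class I.
number: hu- → dual.
definiteness: -uts → indefinite.
case: okh- → accusative.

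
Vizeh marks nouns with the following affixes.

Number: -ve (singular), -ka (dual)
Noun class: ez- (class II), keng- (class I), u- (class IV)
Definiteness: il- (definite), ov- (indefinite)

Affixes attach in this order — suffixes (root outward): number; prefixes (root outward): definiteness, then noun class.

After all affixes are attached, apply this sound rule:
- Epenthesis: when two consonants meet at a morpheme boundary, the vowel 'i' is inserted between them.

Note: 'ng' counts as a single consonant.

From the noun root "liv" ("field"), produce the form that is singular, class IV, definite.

Attach number singular -ve → livve.
Attach definiteness definite il- → illivve.
Attach noun class class IV u- → uillivve.
Apply epenthesis: uillivve → uililivive.

uililivive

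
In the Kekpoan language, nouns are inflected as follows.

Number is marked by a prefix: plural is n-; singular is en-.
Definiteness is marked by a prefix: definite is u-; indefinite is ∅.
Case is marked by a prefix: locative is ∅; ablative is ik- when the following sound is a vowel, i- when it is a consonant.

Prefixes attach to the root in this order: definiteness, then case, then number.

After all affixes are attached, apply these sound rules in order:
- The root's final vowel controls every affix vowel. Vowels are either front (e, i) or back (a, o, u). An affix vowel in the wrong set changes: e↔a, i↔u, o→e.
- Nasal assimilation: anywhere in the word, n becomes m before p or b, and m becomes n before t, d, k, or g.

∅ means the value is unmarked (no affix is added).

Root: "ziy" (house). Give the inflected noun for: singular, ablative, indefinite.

eniziy

definiteness = indefinite: zero marking, form stays ziy.
Attach case ablative i- (before consonant 'z') → iziy.
Attach number singular en- → eniziy.
Vowel harmony: no change.
Nasal assimilation: no change.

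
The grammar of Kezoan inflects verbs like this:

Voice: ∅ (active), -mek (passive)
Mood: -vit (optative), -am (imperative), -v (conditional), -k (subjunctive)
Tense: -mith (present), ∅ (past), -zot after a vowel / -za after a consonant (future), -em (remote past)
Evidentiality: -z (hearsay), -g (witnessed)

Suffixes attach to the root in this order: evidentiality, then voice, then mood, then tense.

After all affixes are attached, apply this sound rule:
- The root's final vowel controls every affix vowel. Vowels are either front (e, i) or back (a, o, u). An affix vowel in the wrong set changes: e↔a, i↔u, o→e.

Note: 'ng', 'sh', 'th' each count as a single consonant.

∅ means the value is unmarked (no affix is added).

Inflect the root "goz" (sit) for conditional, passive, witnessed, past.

Attach evidentiality witnessed -g → gozg.
Attach voice passive -mek → gozgmek.
Attach mood conditional -v → gozgmekv.
tense = past: zero marking, form stays gozgmekv.
Apply vowel harmony: gozgmekv → gozgmakv.

gozgmakv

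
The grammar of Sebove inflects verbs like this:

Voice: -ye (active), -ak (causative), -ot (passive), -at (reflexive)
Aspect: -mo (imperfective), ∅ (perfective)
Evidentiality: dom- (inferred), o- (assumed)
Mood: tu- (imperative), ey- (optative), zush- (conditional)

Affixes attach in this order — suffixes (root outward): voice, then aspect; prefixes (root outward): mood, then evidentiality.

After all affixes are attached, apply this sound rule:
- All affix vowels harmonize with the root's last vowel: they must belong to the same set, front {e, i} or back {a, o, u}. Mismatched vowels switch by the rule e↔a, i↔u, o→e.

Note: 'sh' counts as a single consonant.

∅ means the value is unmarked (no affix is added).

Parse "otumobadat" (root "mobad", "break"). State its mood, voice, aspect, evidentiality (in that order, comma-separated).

imperative, reflexive, perfective, assumed

Segment: o-tu-mobad-at.
mood: tu- → imperative.
voice: -at → reflexive.
aspect: ∅ → perfective.
evidentiality: o- → assumed.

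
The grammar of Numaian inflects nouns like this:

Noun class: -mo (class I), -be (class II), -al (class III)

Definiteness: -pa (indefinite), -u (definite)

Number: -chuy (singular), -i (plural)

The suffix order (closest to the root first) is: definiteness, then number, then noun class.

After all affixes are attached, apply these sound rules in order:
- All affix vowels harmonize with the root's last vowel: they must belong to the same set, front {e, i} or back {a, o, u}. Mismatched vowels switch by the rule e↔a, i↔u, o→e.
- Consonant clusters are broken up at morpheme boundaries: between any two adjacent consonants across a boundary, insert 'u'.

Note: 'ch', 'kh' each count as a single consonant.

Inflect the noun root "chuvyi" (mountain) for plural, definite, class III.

chuvyiiiel

Attach definiteness definite -u → chuvyiu.
Attach number plural -i → chuvyiui.
Attach noun class class III -al → chuvyiuial.
Apply vowel harmony: chuvyiuial → chuvyiiiel.
Epenthesis: no change.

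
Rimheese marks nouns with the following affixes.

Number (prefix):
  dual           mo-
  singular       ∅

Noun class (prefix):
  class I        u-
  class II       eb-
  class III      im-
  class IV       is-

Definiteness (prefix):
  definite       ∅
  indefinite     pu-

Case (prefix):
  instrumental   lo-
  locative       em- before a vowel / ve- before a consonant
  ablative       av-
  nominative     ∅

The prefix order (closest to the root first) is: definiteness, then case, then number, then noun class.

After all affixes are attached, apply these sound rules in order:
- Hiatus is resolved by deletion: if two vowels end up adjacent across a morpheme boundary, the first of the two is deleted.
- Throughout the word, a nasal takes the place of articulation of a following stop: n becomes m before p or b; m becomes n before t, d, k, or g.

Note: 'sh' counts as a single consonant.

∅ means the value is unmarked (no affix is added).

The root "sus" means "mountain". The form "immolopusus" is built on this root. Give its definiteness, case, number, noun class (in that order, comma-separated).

indefinite, instrumental, dual, class III

Segment: im-mo-lo-pu-sus.
definiteness: pu- → indefinite.
case: lo- → instrumental.
number: mo- → dual.
noun class: im- → class III.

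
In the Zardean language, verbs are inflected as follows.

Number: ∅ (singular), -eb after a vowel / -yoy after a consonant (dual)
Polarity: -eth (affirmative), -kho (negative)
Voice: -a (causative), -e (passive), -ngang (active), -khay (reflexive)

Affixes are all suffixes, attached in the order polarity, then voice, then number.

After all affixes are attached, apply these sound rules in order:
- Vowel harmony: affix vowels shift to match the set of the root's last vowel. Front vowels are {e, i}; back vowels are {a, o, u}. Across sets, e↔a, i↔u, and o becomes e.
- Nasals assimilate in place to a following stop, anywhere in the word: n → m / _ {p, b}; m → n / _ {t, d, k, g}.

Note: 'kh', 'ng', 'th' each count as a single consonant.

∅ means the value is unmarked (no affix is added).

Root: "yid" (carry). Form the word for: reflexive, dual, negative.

yidkhekheyyey

Attach polarity negative -kho → yidkho.
Attach voice reflexive -khay → yidkhokhay.
Attach number dual -yoy (after consonant 'y') → yidkhokhayyoy.
Apply vowel harmony: yidkhokhayyoy → yidkhekheyyey.
Nasal assimilation: no change.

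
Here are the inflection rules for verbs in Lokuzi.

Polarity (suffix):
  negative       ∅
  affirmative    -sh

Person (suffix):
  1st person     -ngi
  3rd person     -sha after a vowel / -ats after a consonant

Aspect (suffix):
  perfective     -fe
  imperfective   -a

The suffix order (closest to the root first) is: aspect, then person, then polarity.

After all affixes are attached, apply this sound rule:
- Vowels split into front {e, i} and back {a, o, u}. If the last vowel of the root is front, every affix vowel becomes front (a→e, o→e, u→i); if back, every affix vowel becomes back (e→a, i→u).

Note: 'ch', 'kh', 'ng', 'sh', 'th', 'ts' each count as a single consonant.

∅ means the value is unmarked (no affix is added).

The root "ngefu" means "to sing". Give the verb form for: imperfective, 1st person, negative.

ngefuangu

Attach aspect imperfective -a → ngefua.
Attach person 1st person -ngi → ngefuangi.
polarity = negative: zero marking, form stays ngefuangi.
Apply vowel harmony: ngefuangi → ngefuangu.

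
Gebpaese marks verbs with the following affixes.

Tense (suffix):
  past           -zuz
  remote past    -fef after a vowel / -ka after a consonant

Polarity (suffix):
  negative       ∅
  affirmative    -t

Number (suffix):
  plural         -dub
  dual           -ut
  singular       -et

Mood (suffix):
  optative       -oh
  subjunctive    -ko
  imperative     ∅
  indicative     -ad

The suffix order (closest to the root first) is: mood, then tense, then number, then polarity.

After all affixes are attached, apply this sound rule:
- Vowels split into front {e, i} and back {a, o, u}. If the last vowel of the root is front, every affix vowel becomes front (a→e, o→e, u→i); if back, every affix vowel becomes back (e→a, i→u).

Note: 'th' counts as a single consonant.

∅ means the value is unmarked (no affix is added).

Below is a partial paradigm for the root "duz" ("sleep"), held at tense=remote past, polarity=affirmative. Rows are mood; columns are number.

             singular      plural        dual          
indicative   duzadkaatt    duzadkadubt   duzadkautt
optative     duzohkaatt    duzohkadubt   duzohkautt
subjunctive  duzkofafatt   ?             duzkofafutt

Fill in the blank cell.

duzkofafdubt

Attach mood subjunctive -ko → duzko.
Attach tense remote past -fef (after vowel 'o') → duzkofef.
Attach number plural -dub → duzkofefdub.
Attach polarity affirmative -t → duzkofefdubt.
Apply vowel harmony: duzkofefdubt → duzkofafdubt.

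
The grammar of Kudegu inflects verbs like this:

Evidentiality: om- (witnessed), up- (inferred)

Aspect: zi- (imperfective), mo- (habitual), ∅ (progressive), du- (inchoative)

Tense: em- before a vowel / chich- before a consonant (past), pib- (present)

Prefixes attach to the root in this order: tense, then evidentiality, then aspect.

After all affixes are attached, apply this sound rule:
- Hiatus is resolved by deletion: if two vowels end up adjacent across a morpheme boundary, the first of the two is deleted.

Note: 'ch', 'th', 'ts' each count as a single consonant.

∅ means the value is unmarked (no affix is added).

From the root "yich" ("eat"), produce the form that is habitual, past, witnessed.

momchichyich

Attach tense past chich- (before consonant 'y') → chichyich.
Attach evidentiality witnessed om- → omchichyich.
Attach aspect habitual mo- → moomchichyich.
Apply vowel deletion: moomchichyich → momchichyich.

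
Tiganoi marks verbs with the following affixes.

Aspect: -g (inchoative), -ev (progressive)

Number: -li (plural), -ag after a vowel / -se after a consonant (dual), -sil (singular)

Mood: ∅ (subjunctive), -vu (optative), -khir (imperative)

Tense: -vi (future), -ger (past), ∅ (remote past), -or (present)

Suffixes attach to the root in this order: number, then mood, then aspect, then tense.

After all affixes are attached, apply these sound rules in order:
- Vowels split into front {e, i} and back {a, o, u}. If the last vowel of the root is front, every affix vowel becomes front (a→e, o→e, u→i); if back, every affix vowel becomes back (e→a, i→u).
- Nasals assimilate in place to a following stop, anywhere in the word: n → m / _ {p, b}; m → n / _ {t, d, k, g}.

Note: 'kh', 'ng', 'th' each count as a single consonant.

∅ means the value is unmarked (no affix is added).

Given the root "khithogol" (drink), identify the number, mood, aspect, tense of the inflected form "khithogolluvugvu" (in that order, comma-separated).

Segment: khithogol-li-vu-g-vi.
number: -li → plural.
mood: -vu → optative.
aspect: -g → inchoative.
tense: -vi → future.

plural, optative, inchoative, future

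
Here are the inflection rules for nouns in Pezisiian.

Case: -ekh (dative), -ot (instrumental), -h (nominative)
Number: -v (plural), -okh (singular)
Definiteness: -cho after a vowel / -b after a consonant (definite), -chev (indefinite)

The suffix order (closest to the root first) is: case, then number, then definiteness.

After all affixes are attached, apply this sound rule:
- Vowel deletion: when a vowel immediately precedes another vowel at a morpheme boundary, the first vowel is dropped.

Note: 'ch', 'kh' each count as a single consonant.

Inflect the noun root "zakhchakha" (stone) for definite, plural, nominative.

Attach case nominative -h → zakhchakhah.
Attach number plural -v → zakhchakhahv.
Attach definiteness definite -b (after consonant 'v') → zakhchakhahvb.
Vowel deletion: no change.

zakhchakhahvb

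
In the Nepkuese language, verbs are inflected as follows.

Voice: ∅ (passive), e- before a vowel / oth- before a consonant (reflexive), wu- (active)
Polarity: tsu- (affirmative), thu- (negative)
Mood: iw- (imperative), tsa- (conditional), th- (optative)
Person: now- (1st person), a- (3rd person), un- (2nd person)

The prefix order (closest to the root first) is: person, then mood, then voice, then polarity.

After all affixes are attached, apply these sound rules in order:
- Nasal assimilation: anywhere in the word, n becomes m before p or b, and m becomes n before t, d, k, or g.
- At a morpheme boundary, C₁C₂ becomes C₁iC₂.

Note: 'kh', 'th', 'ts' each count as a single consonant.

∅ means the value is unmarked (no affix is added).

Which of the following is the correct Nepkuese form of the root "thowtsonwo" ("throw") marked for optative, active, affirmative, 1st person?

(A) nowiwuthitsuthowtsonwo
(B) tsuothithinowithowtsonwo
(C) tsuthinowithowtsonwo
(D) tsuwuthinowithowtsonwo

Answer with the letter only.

D

Attach person 1st person now- → nowthowtsonwo.
Attach mood optative th- → thnowthowtsonwo.
Attach voice active wu- → wuthnowthowtsonwo.
Attach polarity affirmative tsu- → tsuwuthnowthowtsonwo.
Nasal assimilation: no change.
Apply epenthesis: tsuwuthnowthowtsonwo → tsuwuthinowithowtsonwo.
So the correct form is tsuwuthinowithowtsonwo, option (D).
(A) nowiwuthitsuthowtsonwo is wrong: it has the affixes in the wrong order.
(C) tsuthinowithowtsonwo is wrong: it uses passive instead of active for voice.
(B) tsuothithinowithowtsonwo is wrong: it uses reflexive instead of active for voice.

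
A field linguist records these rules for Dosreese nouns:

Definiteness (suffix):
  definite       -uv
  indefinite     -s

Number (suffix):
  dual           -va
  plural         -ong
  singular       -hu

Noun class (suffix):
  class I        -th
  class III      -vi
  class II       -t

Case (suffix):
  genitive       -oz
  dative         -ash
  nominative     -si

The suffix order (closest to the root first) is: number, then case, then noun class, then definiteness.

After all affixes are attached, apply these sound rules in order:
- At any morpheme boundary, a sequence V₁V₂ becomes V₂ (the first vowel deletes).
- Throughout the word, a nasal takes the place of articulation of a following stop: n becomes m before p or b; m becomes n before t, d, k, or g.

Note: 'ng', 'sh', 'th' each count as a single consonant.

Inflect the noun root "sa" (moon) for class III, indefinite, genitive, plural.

songozvis

Attach number plural -ong → saong.
Attach case genitive -oz → saongoz.
Attach noun class class III -vi → saongozvi.
Attach definiteness indefinite -s → saongozvis.
Apply vowel deletion: saongozvis → songozvis.
Nasal assimilation: no change.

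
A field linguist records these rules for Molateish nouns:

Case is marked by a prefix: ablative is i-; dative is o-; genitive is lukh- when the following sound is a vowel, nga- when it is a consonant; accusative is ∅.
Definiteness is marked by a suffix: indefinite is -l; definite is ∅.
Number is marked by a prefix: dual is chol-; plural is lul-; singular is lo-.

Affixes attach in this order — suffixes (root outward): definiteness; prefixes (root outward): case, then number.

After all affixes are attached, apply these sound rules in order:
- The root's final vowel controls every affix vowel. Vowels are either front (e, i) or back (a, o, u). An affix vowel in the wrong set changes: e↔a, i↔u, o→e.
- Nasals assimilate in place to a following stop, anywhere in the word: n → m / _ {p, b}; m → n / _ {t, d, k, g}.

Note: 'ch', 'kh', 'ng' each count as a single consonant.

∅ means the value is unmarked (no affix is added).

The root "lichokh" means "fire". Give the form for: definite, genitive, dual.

cholngalichokh

Attach case genitive nga- (before consonant 'l') → ngalichokh.
Attach number dual chol- → cholngalichokh.
definiteness = definite: zero marking, form stays cholngalichokh.
Vowel harmony: no change.
Nasal assimilation: no change.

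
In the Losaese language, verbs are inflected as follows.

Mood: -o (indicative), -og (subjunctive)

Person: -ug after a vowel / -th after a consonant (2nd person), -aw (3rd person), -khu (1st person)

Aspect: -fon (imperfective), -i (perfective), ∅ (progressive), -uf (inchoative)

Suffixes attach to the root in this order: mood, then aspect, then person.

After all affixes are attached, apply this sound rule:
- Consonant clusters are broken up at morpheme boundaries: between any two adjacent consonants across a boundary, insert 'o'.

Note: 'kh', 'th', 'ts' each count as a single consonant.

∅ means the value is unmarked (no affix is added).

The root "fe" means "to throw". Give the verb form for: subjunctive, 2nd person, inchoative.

Attach mood subjunctive -og → feog.
Attach aspect inchoative -uf → feoguf.
Attach person 2nd person -th (after consonant 'f') → feogufth.
Apply epenthesis: feogufth → feogufoth.

feogufoth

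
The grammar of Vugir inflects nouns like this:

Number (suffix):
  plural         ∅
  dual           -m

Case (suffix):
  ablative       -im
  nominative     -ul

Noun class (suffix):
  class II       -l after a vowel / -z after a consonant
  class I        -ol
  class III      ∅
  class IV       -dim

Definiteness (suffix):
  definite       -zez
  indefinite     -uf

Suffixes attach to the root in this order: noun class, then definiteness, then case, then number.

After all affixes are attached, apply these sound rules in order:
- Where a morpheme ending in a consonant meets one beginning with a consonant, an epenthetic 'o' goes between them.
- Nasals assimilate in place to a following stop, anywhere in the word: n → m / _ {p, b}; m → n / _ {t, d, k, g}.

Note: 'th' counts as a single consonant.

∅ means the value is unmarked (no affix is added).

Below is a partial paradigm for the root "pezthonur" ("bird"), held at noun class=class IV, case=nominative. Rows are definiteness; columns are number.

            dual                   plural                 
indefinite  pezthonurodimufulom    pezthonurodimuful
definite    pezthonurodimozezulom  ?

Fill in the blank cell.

pezthonurodimozezul

Attach noun class class IV -dim → pezthonurdim.
Attach definiteness definite -zez → pezthonurdimzez.
Attach case nominative -ul → pezthonurdimzezul.
number = plural: zero marking, form stays pezthonurdimzezul.
Apply epenthesis: pezthonurdimzezul → pezthonurodimozezul.
Nasal assimilation: no change.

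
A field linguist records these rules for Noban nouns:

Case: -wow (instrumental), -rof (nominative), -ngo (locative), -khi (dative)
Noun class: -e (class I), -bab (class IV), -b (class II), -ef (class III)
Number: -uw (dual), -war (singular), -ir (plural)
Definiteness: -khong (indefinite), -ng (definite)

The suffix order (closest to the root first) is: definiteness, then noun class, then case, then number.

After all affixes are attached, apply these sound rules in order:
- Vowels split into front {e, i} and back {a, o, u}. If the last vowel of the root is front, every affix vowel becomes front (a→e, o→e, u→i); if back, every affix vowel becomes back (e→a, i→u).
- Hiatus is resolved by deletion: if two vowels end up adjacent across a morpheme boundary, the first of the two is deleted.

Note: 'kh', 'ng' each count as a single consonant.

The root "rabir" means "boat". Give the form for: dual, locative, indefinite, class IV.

Attach definiteness indefinite -khong → rabirkhong.
Attach noun class class IV -bab → rabirkhongbab.
Attach case locative -ngo → rabirkhongbabngo.
Attach number dual -uw → rabirkhongbabngouw.
Apply vowel harmony: rabirkhongbabngouw → rabirkhengbebngeiw.
Apply vowel deletion: rabirkhengbebngeiw → rabirkhengbebngiw.

rabirkhengbebngiw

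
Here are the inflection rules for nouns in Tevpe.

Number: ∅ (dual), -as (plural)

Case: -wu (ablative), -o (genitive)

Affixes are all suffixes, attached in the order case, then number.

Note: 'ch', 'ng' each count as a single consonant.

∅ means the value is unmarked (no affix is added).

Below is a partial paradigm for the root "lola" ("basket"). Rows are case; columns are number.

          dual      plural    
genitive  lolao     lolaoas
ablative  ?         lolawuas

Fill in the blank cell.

lolawu

Attach case ablative -wu → lolawu.
number = dual: zero marking, form stays lolawu.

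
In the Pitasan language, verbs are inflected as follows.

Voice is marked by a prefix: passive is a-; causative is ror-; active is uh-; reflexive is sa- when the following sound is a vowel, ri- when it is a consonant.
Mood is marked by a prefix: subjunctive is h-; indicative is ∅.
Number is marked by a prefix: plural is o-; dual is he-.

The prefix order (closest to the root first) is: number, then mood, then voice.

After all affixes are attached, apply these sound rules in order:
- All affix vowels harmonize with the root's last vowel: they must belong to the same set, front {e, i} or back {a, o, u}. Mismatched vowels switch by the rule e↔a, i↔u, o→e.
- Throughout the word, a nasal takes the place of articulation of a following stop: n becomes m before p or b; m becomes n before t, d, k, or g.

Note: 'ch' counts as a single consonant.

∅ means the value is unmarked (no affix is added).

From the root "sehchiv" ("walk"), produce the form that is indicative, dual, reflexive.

Attach number dual he- → hesehchiv.
mood = indicative: zero marking, form stays hesehchiv.
Attach voice reflexive ri- (before consonant 'h') → rihesehchiv.
Vowel harmony: no change.
Nasal assimilation: no change.

rihesehchiv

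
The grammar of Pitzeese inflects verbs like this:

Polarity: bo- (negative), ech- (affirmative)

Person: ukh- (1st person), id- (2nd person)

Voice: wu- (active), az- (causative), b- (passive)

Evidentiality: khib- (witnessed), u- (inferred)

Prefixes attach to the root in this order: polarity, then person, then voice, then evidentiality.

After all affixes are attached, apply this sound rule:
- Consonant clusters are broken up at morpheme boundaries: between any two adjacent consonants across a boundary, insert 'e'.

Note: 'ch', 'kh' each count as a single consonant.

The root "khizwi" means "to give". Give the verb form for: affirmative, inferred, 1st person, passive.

ubukhechekhizwi

Attach polarity affirmative ech- → echkhizwi.
Attach person 1st person ukh- → ukhechkhizwi.
Attach voice passive b- → bukhechkhizwi.
Attach evidentiality inferred u- → ubukhechkhizwi.
Apply epenthesis: ubukhechkhizwi → ubukhechekhizwi.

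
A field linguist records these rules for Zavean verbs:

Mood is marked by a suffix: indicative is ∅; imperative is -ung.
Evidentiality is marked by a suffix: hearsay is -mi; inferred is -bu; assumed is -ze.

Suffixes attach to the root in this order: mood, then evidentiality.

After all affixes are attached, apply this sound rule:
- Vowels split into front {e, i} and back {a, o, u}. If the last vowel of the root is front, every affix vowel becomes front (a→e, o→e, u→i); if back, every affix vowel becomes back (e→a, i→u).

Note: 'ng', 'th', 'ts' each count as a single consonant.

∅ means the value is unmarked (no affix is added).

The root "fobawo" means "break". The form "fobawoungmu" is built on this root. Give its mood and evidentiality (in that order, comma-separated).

imperative, hearsay

Segment: fobawo-ung-mi.
mood: -ung → imperative.
evidentiality: -mi → hearsay.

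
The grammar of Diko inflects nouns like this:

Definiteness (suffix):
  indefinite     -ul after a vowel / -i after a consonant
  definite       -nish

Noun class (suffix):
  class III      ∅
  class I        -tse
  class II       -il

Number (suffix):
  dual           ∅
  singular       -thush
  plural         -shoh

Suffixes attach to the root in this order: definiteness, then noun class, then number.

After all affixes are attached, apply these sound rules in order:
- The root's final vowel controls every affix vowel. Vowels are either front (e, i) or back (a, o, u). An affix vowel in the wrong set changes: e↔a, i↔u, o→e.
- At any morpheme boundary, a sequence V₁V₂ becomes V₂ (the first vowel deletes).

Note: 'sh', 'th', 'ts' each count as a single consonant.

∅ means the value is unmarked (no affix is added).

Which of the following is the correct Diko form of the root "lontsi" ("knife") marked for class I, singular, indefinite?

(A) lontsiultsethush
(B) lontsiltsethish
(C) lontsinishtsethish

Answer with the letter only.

Attach definiteness indefinite -ul (after vowel 'i') → lontsiul.
Attach noun class class I -tse → lontsiultse.
Attach number singular -thush → lontsiultsethush.
Apply vowel harmony: lontsiultsethush → lontsiiltsethish.
Apply vowel deletion: lontsiiltsethish → lontsiltsethish.
So the correct form is lontsiltsethish, option (B).
(C) lontsinishtsethish is wrong: it uses definite instead of indefinite for definiteness.
(A) lontsiultsethush is wrong: it fails to apply the sound rule(s).

B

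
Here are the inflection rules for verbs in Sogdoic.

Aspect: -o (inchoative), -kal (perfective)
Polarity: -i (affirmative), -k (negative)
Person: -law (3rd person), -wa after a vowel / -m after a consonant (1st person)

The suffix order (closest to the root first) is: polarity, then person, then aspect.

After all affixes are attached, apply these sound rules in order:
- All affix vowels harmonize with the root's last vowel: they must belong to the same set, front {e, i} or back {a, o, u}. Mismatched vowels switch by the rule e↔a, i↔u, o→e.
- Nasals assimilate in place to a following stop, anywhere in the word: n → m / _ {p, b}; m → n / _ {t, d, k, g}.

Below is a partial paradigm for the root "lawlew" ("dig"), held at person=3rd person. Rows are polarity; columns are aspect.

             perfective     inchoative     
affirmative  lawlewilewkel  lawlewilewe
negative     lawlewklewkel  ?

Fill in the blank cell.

lawlewklewe

Attach polarity negative -k → lawlewk.
Attach person 3rd person -law → lawlewklaw.
Attach aspect inchoative -o → lawlewklawo.
Apply vowel harmony: lawlewklawo → lawlewklewe.
Nasal assimilation: no change.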